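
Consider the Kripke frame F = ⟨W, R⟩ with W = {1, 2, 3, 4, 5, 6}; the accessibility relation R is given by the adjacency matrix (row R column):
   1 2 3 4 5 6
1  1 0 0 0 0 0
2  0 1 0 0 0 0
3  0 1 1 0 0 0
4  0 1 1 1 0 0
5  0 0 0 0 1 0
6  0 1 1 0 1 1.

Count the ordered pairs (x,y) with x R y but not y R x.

6

Enumerating: (3,2), (4,2), (4,3), (6,2), (6,3), (6,5).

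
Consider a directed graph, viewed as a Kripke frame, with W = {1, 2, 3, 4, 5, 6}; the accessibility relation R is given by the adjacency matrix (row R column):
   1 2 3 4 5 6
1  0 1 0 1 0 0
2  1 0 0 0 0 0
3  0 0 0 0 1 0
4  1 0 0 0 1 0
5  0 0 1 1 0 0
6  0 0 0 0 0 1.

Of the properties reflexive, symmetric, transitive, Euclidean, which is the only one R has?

Reflexive: no — 1 is not related to itself.
Symmetric: yes — every pair in R has its reverse in R.
Transitive: no — 1 R 4 and 4 R 5, but not 1 R 5.
Euclidean: no — 1 R 2 and 1 R 4, but not 2 R 4.
Only symmetric holds.

symmetric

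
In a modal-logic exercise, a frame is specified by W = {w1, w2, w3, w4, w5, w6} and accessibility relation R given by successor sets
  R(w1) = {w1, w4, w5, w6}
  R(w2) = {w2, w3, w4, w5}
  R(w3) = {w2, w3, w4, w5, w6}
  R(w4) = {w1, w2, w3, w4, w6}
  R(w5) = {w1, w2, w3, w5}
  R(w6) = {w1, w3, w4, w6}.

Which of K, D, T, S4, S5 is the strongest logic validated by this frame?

T

Serial (axiom D): yes — every world has a successor (e.g. w1 R w1).
Reflexive (axiom T): yes — every world is R-related to itself.
Transitive (axiom 4): no — w1 R w4 and w4 R w2, but not w1 R w2.
Euclidean (axiom 5): no — w1 R w4 and w1 R w5, but not w4 R w5.
So F validates K, D, T; S4 would additionally require R to be transitive. The strongest is T.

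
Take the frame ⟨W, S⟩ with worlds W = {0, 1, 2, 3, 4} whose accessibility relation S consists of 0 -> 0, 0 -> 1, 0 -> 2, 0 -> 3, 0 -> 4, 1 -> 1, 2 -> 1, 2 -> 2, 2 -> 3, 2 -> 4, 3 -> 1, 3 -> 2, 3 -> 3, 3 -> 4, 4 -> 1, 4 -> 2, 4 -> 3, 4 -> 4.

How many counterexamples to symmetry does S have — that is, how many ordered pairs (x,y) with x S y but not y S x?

Enumerating: (0,1), (0,2), (0,3), (0,4), (2,1), (3,1), (4,1).

7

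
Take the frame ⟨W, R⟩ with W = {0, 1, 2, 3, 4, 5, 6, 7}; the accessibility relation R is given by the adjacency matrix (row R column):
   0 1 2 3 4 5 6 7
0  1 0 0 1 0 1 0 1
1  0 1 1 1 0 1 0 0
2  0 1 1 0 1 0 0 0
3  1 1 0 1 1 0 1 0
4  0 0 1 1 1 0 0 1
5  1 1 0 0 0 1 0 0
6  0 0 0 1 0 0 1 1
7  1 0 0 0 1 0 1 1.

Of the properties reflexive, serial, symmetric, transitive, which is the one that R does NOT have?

transitive

Reflexive: yes — every world is R-related to itself.
Serial: yes — every world has a successor (e.g. 0 R 0).
Symmetric: yes — every pair in R has its reverse in R.
Transitive: no — 0 R 3 and 3 R 1, but not 0 R 1.
Only transitive fails.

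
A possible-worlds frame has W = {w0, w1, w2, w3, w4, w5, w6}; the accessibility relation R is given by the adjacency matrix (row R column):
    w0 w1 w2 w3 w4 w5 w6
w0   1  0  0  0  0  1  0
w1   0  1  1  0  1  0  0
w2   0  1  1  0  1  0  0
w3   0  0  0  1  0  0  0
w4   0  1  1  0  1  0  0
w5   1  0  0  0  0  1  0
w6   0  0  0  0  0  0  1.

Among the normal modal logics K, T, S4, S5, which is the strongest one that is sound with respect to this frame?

Reflexive (axiom T): yes — every world is R-related to itself.
Transitive (axiom 4): yes — every two-step R-path is closed by a direct edge.
Euclidean (axiom 5): yes — any two successors of a common world are R-related.
So F validates K, T, S4, S5. The strongest is S5.

S5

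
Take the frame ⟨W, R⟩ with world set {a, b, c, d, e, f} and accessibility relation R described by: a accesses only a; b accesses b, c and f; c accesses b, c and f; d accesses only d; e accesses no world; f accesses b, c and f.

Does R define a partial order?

No

Reflexive: no — e is not related to itself.
Transitive: yes — every two-step R-path is closed by a direct edge.
Antisymmetric: no — b R c and c R b with b ≠ c.
So R is not a partial order.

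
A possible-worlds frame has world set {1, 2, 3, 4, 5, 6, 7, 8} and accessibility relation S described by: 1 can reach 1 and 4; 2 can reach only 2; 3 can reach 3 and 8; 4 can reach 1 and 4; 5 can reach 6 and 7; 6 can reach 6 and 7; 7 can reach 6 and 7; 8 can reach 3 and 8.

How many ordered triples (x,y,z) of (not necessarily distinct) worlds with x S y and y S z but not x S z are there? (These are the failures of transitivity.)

S is transitive; there are no such tuples.

0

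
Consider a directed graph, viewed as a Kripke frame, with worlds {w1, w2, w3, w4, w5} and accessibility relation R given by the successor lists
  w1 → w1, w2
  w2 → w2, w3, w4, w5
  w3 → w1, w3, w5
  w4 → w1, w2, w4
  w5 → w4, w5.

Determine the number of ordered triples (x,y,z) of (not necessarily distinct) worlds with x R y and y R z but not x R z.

11

Enumerating: (w1,w2,w3), (w1,w2,w4), (w1,w2,w5), (w2,w3,w1), (w2,w4,w1), (w3,w1,w2), (w3,w5,w4), (w4,w2,w3), (w4,w2,w5), (w5,w4,w1), (w5,w4,w2).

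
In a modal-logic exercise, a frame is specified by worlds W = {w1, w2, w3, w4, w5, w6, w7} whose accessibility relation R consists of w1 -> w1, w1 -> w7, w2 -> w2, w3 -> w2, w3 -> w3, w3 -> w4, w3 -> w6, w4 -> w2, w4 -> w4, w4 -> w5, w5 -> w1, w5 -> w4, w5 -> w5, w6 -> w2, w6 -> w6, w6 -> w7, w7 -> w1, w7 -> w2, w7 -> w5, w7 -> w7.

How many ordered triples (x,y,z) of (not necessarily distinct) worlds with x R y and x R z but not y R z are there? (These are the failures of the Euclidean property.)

Enumerating: (w3,w2,w3), (w3,w2,w4), (w3,w2,w6), (w3,w4,w3), (w3,w4,w6), (w3,w6,w3), (w3,w6,w4), (w4,w2,w4), (w4,w2,w5), (w4,w5,w2), (w5,w1,w4), (w5,w1,w5), … and 11 more.
Total: 23.

23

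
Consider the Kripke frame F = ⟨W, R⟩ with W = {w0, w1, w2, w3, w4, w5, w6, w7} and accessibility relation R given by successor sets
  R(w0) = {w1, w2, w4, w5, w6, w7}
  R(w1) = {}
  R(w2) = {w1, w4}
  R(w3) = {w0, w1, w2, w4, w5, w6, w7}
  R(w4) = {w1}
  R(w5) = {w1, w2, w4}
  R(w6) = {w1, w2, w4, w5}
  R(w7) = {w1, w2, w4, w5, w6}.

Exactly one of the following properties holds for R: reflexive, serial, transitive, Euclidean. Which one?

Reflexive: no — w0 is not related to itself.
Serial: no — w1 has no R-successor.
Transitive: yes — every two-step R-path is closed by a direct edge.
Euclidean: no — w0 R w1 and w0 R w2, but not w1 R w2.
Only transitive holds.

transitive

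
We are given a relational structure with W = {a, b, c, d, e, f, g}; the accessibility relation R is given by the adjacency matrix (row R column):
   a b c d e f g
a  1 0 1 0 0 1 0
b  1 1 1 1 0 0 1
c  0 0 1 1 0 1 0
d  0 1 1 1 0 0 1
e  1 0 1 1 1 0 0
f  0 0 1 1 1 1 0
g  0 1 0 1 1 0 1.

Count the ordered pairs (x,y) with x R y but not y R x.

10

Enumerating: (a,c), (a,f), (b,a), (b,c), (e,a), (e,c), (e,d), (f,d), (f,e), (g,e).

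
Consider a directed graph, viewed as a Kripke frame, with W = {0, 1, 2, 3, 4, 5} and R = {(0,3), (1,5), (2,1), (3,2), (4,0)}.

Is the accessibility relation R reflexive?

No

Reflexive: no — 0 is not related to itself.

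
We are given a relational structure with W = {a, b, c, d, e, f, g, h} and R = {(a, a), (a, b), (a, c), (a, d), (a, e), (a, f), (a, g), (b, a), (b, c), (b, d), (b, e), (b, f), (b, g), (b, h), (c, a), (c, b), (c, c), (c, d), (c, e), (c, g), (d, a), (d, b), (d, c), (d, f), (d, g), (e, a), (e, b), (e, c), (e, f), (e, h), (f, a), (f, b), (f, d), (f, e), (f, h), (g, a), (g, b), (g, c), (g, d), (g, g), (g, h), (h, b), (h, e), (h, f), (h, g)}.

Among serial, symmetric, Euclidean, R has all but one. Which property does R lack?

Euclidean

Serial: yes — every world has a successor (e.g. a R a).
Symmetric: yes — every pair in R has its reverse in R.
Euclidean: no — a R c and a R f, but not c R f.
Only Euclidean fails.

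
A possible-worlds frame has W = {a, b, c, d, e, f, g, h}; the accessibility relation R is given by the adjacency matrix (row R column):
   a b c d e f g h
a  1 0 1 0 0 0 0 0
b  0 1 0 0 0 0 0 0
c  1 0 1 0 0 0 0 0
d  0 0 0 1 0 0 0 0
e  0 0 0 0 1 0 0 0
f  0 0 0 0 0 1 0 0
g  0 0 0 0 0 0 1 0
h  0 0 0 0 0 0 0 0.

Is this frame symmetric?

Symmetric: yes — every pair in R has its reverse in R.

Yes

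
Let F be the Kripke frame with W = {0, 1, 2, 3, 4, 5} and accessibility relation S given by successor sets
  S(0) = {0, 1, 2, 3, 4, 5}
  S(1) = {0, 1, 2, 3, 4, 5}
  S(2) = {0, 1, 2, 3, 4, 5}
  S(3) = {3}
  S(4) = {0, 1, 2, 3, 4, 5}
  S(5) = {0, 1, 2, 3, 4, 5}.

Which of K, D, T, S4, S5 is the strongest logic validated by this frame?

Serial (axiom D): yes — every world has a successor (e.g. 0 S 0).
Reflexive (axiom T): yes — every world is S-related to itself.
Transitive (axiom 4): yes — every two-step S-path is closed by a direct edge.
Euclidean (axiom 5): no — 0 S 3 and 0 S 1, but not 3 S 1.
So F validates K, D, T, S4; S5 would additionally require S to be Euclidean. The strongest is S4.

S4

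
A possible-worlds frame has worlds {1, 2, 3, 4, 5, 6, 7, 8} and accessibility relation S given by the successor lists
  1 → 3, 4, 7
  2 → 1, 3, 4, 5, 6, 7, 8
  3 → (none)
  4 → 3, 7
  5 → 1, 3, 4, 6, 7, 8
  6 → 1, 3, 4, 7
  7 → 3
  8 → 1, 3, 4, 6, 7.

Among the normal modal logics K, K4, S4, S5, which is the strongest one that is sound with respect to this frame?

Transitive (axiom 4): yes — every two-step S-path is closed by a direct edge.
Reflexive (axiom T): no — 1 is not related to itself.
Euclidean (axiom 5): no — 1 S 3 and 1 S 4, but not 3 S 4.
So F validates K, K4; S4 would additionally require S to be reflexive. The strongest is K4.

K4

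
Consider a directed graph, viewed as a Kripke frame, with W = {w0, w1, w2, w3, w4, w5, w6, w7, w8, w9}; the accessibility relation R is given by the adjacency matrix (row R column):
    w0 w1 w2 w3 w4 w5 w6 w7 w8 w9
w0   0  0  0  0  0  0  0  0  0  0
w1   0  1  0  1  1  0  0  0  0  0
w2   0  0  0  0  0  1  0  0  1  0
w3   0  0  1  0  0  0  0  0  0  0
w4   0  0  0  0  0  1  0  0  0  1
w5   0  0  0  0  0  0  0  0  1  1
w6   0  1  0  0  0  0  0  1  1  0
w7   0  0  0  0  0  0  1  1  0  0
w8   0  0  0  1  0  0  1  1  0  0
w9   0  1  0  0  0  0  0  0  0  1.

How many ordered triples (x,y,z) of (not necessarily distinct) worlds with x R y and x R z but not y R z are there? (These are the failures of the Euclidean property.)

29

Enumerating: (w1,w3,w1), (w1,w3,w3), (w1,w3,w4), (w1,w4,w1), (w1,w4,w3), (w1,w4,w4), (w2,w5,w5), (w2,w8,w5), (w2,w8,w8), (w3,w2,w2), (w4,w5,w5), (w4,w9,w5), … and 17 more.
Total: 29.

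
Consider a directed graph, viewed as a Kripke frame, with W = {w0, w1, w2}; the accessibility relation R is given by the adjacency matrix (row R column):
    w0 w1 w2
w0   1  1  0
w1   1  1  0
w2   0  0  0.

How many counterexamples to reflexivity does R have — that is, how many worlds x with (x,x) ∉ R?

1

Enumerating: w2.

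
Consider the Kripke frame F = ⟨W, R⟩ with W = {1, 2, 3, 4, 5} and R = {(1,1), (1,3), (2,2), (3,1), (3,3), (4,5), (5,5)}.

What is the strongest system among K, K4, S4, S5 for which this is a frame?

Transitive (axiom 4): yes — every two-step R-path is closed by a direct edge.
Reflexive (axiom T): no — 4 is not related to itself.
Euclidean (axiom 5): yes — any two successors of a common world are R-related.
So F validates K, K4; S4 would additionally require R to be reflexive. The strongest is K4.

K4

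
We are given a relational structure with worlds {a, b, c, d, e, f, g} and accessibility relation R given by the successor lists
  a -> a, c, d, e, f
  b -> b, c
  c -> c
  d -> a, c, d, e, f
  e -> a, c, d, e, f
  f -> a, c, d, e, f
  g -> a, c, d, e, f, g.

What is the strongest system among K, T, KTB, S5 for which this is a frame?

T

Reflexive (axiom T): yes — every world is R-related to itself.
Symmetric (axiom B): no — a R c but not c R a.
Euclidean (axiom 5): no — a R c and a R d, but not c R d.
So F validates K, T; KTB would additionally require R to be symmetric. The strongest is T.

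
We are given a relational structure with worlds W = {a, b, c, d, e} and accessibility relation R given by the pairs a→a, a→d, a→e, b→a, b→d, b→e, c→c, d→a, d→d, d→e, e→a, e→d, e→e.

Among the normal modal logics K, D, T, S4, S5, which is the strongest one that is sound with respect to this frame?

Serial (axiom D): yes — every world has a successor (e.g. a R a).
Reflexive (axiom T): no — b is not related to itself.
Transitive (axiom 4): yes — every two-step R-path is closed by a direct edge.
Euclidean (axiom 5): yes — any two successors of a common world are R-related.
So F validates K, D; T would additionally require R to be reflexive. The strongest is D.

D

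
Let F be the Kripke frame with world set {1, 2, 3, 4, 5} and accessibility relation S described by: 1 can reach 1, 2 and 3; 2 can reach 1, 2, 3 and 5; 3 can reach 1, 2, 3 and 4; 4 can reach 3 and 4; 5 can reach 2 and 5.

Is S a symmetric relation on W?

Symmetric: yes — every pair in S has its reverse in S.

Yes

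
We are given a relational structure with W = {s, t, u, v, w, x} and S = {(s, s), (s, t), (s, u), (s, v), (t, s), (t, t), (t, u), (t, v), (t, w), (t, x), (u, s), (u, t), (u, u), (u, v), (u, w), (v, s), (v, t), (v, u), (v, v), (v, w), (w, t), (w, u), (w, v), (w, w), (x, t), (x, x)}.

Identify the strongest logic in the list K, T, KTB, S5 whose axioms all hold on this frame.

KTB

Reflexive (axiom T): yes — every world is S-related to itself.
Symmetric (axiom B): yes — every pair in S has its reverse in S.
Euclidean (axiom 5): no — t S s and t S w, but not s S w.
So F validates K, T, KTB; S5 would additionally require S to be Euclidean. The strongest is KTB.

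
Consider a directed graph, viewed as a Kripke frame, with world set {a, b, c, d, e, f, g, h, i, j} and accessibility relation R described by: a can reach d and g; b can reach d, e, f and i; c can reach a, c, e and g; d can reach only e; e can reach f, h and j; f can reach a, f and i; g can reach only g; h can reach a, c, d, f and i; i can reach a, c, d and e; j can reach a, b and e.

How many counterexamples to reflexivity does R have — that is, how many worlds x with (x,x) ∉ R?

Enumerating: a, b, d, e, h, i, j.

7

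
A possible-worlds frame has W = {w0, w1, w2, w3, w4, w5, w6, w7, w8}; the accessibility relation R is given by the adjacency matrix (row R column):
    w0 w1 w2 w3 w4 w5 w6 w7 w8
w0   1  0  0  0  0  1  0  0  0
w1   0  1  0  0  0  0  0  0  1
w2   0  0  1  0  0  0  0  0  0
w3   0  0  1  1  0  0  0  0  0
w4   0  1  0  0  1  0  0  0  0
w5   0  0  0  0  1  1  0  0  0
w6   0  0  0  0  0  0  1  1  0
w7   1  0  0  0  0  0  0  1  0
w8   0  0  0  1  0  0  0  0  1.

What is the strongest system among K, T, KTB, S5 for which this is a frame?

T

Reflexive (axiom T): yes — every world is R-related to itself.
Symmetric (axiom B): no — w0 R w5 but not w5 R w0.
Euclidean (axiom 5): no — w0 R w5 and w0 R w0, but not w5 R w0.
So F validates K, T; KTB would additionally require R to be symmetric. The strongest is T.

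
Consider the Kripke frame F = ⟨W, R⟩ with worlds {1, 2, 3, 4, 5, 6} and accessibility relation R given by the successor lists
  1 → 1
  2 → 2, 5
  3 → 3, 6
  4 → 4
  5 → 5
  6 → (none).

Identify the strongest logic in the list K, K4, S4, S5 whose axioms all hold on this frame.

Transitive (axiom 4): yes — every two-step R-path is closed by a direct edge.
Reflexive (axiom T): no — 6 is not related to itself.
Euclidean (axiom 5): no — 2 R 5 and 2 R 2, but not 5 R 2.
So F validates K, K4; S4 would additionally require R to be reflexive. The strongest is K4.

K4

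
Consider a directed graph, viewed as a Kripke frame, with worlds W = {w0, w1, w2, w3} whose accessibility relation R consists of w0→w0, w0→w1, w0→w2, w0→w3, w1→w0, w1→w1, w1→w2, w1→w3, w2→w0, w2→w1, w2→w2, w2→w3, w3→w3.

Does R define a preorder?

Reflexive: yes — every world is R-related to itself.
Transitive: yes — every two-step R-path is closed by a direct edge.
So R is a preorder.

Yes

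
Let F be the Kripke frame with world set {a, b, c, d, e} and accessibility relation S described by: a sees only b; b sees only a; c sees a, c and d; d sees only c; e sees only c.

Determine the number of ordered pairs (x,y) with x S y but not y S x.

2

Enumerating: (c,a), (e,c).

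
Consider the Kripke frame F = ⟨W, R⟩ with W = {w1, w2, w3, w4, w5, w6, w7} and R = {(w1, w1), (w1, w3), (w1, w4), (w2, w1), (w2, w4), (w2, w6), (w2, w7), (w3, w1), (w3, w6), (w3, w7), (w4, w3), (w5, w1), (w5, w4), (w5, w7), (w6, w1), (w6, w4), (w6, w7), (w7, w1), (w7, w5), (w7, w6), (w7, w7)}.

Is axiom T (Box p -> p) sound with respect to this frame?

No

Axiom T corresponds to the accessibility relation being reflexive.
Reflexive: no — w2 is not related to itself.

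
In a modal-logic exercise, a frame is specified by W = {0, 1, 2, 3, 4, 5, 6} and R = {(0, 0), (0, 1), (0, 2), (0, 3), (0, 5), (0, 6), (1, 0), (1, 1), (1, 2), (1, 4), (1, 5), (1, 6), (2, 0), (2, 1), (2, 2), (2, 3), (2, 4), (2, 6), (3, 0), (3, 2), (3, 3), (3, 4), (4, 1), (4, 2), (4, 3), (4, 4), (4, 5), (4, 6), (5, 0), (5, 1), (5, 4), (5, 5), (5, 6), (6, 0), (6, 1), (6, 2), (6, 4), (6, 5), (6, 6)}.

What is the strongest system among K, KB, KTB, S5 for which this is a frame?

Symmetric (axiom B): yes — every pair in R has its reverse in R.
Reflexive (axiom T): yes — every world is R-related to itself.
Euclidean (axiom 5): no — 0 R 1 and 0 R 3, but not 1 R 3.
So F validates K, KB, KTB; S5 would additionally require R to be Euclidean. The strongest is KTB.

KTB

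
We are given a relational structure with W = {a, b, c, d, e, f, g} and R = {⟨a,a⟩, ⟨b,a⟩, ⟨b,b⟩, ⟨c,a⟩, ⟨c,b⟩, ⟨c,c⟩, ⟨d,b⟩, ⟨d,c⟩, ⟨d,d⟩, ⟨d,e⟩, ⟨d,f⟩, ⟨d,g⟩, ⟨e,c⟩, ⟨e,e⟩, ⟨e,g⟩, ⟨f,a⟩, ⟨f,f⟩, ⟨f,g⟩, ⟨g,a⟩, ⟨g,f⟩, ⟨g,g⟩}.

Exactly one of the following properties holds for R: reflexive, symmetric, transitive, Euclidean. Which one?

reflexive

Reflexive: yes — every world is R-related to itself.
Symmetric: no — b R a but not a R b.
Transitive: no — d R b and b R a, but not d R a.
Euclidean: no — c R a and c R b, but not a R b.
Only reflexive holds.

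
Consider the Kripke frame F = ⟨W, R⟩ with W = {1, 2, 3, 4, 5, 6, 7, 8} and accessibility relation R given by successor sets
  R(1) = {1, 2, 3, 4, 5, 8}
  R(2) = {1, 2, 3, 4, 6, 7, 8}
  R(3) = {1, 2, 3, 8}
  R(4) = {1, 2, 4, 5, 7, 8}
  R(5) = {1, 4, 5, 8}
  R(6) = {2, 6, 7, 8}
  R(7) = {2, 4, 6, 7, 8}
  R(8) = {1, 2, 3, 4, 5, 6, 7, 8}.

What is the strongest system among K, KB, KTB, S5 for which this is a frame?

KTB

Symmetric (axiom B): yes — every pair in R has its reverse in R.
Reflexive (axiom T): yes — every world is R-related to itself.
Euclidean (axiom 5): no — 1 R 2 and 1 R 5, but not 2 R 5.
So F validates K, KB, KTB; S5 would additionally require R to be Euclidean. The strongest is KTB.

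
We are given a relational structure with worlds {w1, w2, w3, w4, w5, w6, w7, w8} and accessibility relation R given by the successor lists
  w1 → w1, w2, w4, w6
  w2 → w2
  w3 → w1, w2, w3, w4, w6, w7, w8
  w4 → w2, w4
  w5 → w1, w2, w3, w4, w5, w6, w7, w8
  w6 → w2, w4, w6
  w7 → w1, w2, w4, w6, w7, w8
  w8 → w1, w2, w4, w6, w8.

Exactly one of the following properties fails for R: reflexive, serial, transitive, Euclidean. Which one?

Euclidean

Reflexive: yes — every world is R-related to itself.
Serial: yes — every world has a successor (e.g. w1 R w1).
Transitive: yes — every two-step R-path is closed by a direct edge.
Euclidean: no — w1 R w2 and w1 R w4, but not w2 R w4.
Only Euclidean fails.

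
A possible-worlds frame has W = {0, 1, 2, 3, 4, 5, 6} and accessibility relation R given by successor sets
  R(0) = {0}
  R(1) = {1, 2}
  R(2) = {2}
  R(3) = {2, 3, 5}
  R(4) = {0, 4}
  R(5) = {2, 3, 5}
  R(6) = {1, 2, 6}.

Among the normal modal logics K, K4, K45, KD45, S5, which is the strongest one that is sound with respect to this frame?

Transitive (axiom 4): yes — every two-step R-path is closed by a direct edge.
Euclidean (axiom 5): no — 3 R 2 and 3 R 5, but not 2 R 5.
Serial (axiom D): yes — every world has a successor (e.g. 0 R 0).
Reflexive (axiom T): yes — every world is R-related to itself.
So F validates K, K4; K45 would additionally require R to be Euclidean. The strongest is K4.

K4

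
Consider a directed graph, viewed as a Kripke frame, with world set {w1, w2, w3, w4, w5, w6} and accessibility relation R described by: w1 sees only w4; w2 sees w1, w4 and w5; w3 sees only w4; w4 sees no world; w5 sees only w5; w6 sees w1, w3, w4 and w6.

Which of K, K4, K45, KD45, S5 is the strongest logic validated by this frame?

Transitive (axiom 4): yes — every two-step R-path is closed by a direct edge.
Euclidean (axiom 5): no — w2 R w1 and w2 R w5, but not w1 R w5.
Serial (axiom D): no — w4 has no R-successor.
Reflexive (axiom T): no — w1 is not related to itself.
So F validates K, K4; K45 would additionally require R to be Euclidean. The strongest is K4.

K4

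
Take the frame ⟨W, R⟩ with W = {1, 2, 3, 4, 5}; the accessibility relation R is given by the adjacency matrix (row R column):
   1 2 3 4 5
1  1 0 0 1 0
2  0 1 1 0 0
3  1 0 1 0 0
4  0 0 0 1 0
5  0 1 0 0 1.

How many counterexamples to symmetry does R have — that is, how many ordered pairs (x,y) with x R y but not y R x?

Enumerating: (1,4), (2,3), (3,1), (5,2).

4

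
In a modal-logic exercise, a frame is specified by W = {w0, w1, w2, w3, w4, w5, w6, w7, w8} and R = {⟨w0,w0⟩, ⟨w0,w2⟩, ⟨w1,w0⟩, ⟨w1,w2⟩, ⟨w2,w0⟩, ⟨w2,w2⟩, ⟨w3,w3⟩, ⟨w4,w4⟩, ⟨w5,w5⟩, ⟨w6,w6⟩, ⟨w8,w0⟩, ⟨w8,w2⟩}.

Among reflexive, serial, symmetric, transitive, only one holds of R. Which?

Reflexive: no — w1 is not related to itself.
Serial: no — w7 has no R-successor.
Symmetric: no — w1 R w0 but not w0 R w1.
Transitive: yes — every two-step R-path is closed by a direct edge.
Only transitive holds.

transitive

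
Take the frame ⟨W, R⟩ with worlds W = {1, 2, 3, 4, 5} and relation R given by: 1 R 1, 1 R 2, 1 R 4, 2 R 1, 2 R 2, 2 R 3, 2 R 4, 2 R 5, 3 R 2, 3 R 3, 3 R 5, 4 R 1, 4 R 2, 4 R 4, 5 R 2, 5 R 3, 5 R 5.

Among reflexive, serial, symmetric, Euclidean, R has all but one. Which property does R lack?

Reflexive: yes — every world is R-related to itself.
Serial: yes — every world has a successor (e.g. 1 R 1).
Symmetric: yes — every pair in R has its reverse in R.
Euclidean: no — 2 R 1 and 2 R 3, but not 1 R 3.
Only Euclidean fails.

Euclidean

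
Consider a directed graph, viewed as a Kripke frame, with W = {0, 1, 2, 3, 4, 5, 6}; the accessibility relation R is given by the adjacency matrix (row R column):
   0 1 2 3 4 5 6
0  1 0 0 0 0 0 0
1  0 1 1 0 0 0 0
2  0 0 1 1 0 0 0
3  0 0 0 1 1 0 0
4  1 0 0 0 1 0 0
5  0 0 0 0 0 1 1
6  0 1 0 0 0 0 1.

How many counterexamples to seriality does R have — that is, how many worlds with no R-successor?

R is serial; there are no such worlds.

0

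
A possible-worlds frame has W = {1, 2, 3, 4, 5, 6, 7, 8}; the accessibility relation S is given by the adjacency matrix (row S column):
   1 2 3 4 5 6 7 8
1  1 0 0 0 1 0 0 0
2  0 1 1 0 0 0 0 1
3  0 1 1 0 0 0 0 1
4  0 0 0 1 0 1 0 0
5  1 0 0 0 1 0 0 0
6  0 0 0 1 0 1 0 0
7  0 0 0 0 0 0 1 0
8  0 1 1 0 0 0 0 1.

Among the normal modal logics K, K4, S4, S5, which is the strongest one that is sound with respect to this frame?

Transitive (axiom 4): yes — every two-step S-path is closed by a direct edge.
Reflexive (axiom T): yes — every world is S-related to itself.
Euclidean (axiom 5): yes — any two successors of a common world are S-related.
So F validates K, K4, S4, S5. The strongest is S5.

S5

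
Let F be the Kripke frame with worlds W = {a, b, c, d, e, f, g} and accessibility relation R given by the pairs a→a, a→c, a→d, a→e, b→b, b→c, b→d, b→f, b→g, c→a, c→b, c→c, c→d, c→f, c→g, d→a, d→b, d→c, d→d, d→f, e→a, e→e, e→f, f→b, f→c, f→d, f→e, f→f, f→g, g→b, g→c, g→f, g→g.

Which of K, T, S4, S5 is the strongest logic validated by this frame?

T

Reflexive (axiom T): yes — every world is R-related to itself.
Transitive (axiom 4): no — a R c and c R b, but not a R b.
Euclidean (axiom 5): no — a R c and a R e, but not c R e.
So F validates K, T; S4 would additionally require R to be transitive. The strongest is T.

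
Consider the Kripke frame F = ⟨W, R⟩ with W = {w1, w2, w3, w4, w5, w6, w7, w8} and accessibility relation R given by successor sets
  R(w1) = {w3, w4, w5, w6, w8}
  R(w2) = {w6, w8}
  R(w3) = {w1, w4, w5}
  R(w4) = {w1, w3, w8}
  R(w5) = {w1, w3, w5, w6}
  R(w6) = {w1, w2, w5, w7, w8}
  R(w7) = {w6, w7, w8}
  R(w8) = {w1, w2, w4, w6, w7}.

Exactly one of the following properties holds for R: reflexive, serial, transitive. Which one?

Reflexive: no — w1 is not related to itself.
Serial: yes — every world has a successor (e.g. w1 R w3).
Transitive: no — w1 R w6 and w6 R w2, but not w1 R w2.
Only serial holds.

serial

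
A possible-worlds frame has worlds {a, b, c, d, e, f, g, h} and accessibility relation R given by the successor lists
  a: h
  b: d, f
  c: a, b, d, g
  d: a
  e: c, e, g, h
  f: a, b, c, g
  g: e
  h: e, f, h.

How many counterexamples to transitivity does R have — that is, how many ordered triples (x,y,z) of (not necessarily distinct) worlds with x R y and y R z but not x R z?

29

Enumerating: (a,h,e), (a,h,f), (b,d,a), (b,f,a), (b,f,b), (b,f,c), (b,f,g), (c,a,h), (c,b,f), (c,g,e), (d,a,h), (e,c,a), … and 17 more.
Total: 29.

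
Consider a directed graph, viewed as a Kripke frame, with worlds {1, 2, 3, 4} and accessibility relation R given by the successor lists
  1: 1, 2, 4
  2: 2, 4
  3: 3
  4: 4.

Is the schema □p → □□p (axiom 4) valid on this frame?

By correspondence theory, 4 is valid on a frame iff R is transitive.
Transitive: yes — every two-step R-path is closed by a direct edge.

Yes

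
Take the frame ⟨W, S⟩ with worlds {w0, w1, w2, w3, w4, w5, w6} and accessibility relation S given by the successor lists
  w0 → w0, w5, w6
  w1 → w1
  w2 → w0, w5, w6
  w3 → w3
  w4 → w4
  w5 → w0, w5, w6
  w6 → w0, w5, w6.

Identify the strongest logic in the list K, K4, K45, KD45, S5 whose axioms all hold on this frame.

KD45

Transitive (axiom 4): yes — every two-step S-path is closed by a direct edge.
Euclidean (axiom 5): yes — any two successors of a common world are S-related.
Serial (axiom D): yes — every world has a successor (e.g. w0 S w0).
Reflexive (axiom T): no — w2 is not related to itself.
So F validates K, K4, K45, KD45; S5 would additionally require S to be reflexive. The strongest is KD45.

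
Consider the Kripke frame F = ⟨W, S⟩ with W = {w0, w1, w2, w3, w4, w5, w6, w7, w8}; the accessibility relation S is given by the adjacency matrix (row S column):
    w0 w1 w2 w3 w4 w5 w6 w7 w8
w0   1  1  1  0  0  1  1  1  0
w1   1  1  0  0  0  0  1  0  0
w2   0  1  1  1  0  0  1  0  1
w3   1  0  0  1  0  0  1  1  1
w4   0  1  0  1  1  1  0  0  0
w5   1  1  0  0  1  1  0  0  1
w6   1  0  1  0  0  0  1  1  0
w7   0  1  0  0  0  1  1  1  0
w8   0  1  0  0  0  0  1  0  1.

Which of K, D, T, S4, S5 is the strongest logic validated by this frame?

T

Serial (axiom D): yes — every world has a successor (e.g. w0 S w0).
Reflexive (axiom T): yes — every world is S-related to itself.
Transitive (axiom 4): no — w0 S w2 and w2 S w3, but not w0 S w3.
Euclidean (axiom 5): no — w0 S w1 and w0 S w2, but not w1 S w2.
So F validates K, D, T; S4 would additionally require S to be transitive. The strongest is T.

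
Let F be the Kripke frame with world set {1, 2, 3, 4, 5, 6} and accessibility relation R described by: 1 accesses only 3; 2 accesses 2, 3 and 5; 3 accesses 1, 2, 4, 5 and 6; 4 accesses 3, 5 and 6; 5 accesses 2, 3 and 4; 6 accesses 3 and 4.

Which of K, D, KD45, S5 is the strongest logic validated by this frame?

Serial (axiom D): yes — every world has a successor (e.g. 1 R 3).
Euclidean (axiom 5): no — 3 R 1 and 3 R 2, but not 1 R 2.
Transitive (axiom 4): no — 1 R 3 and 3 R 2, but not 1 R 2.
Reflexive (axiom T): no — 1 is not related to itself.
So F validates K, D; KD45 would additionally require R to be Euclidean and transitive. The strongest is D.

D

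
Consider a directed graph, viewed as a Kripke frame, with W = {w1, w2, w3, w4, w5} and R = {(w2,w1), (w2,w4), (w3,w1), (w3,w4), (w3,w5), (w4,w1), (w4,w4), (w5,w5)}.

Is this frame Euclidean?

No

Euclidean: no — w2 R w1 and w2 R w4, but not w1 R w4.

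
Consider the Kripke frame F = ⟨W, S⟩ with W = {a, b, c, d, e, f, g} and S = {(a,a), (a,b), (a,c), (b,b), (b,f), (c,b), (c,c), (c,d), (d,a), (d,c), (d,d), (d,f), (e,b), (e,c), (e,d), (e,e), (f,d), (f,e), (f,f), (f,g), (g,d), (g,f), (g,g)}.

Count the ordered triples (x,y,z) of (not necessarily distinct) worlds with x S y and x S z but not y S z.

25

Enumerating: (a,b,a), (a,b,c), (a,c,a), (b,f,b), (c,b,c), (c,b,d), (c,d,b), (d,a,d), (d,a,f), (d,c,a), (d,c,f), (d,f,a), … and 13 more.
Total: 25.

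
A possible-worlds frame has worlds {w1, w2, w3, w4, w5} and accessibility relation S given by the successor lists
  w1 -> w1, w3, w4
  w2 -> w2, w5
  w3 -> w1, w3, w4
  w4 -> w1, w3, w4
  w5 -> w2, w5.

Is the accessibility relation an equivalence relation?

Reflexive: yes — every world is S-related to itself.
Symmetric: yes — every pair in S has its reverse in S.
Transitive: yes — every two-step S-path is closed by a direct edge.
So S is an equivalence relation.

Yes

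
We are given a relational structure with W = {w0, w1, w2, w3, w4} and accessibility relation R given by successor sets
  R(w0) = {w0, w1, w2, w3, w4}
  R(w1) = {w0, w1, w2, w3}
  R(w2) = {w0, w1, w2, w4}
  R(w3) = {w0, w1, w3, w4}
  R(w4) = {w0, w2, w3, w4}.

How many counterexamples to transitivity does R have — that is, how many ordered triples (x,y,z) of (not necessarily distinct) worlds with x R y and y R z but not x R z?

Enumerating: (w1,w0,w4), (w1,w2,w4), (w1,w3,w4), (w2,w0,w3), (w2,w1,w3), (w2,w4,w3), (w3,w0,w2), (w3,w1,w2), (w3,w4,w2), (w4,w0,w1), (w4,w2,w1), (w4,w3,w1).

12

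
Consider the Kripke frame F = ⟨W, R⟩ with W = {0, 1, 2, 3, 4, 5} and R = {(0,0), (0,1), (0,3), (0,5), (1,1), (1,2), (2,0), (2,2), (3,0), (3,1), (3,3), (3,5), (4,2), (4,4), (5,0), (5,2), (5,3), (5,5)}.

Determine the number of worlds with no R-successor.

R is serial; there are no such worlds.

0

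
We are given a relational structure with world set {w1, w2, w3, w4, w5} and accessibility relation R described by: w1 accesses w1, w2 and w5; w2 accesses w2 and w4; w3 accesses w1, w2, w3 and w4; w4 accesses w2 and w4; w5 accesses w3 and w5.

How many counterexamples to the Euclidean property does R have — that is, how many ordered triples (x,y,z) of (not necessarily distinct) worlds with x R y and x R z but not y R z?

Enumerating: (w1,w2,w1), (w1,w2,w5), (w1,w5,w1), (w1,w5,w2), (w3,w1,w3), (w3,w1,w4), (w3,w2,w1), (w3,w2,w3), (w3,w4,w1), (w3,w4,w3), (w5,w3,w5).

11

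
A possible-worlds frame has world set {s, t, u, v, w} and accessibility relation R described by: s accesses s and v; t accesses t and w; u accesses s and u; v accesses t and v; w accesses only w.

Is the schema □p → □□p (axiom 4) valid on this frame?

Axiom 4 corresponds to the accessibility relation being transitive.
Transitive: no — s R v and v R t, but not s R t.

No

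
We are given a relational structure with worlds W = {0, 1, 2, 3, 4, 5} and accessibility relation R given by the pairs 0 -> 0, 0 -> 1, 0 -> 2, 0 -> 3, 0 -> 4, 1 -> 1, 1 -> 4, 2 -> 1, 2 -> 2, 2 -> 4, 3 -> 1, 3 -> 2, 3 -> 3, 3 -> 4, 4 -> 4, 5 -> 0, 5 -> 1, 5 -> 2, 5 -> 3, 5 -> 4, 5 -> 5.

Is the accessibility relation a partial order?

Yes

Reflexive: yes — every world is R-related to itself.
Transitive: yes — every two-step R-path is closed by a direct edge.
Antisymmetric: yes — no distinct pair is related both ways.
So R is a partial order.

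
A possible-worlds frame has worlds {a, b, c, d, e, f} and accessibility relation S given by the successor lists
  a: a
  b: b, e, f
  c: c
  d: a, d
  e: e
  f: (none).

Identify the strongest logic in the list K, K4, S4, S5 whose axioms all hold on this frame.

K4

Transitive (axiom 4): yes — every two-step S-path is closed by a direct edge.
Reflexive (axiom T): no — f is not related to itself.
Euclidean (axiom 5): no — b S e and b S f, but not e S f.
So F validates K, K4; S4 would additionally require S to be reflexive. The strongest is K4.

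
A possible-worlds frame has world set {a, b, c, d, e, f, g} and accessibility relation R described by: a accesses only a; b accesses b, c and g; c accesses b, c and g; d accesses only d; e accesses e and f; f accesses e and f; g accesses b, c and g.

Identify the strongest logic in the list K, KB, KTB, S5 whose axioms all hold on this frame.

Symmetric (axiom B): yes — every pair in R has its reverse in R.
Reflexive (axiom T): yes — every world is R-related to itself.
Euclidean (axiom 5): yes — any two successors of a common world are R-related.
So F validates K, KB, KTB, S5. The strongest is S5.

S5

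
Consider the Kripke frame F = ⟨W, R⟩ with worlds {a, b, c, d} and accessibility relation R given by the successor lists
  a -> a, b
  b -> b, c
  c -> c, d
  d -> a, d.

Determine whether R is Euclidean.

No

Euclidean: no — a R b and a R a, but not b R a.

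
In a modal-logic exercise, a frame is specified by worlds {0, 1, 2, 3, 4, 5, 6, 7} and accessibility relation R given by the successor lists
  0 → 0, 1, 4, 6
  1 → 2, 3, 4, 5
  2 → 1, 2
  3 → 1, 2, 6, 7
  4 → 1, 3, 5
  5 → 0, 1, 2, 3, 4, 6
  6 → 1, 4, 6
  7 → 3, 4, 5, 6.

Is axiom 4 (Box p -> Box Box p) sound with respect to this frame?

No

Axiom 4 corresponds to the accessibility relation being transitive.
Transitive: no — 0 R 1 and 1 R 2, but not 0 R 2.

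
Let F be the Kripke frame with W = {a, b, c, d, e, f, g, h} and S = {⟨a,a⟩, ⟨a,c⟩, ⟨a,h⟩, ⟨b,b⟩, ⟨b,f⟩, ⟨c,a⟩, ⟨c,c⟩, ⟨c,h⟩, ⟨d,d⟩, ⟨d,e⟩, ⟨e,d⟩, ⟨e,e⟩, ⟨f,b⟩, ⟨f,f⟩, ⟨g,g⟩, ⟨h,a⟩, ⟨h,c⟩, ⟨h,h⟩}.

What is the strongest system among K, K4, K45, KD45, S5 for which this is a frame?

S5

Transitive (axiom 4): yes — every two-step S-path is closed by a direct edge.
Euclidean (axiom 5): yes — any two successors of a common world are S-related.
Serial (axiom D): yes — every world has a successor (e.g. a S a).
Reflexive (axiom T): yes — every world is S-related to itself.
So F validates K, K4, K45, KD45, S5. The strongest is S5.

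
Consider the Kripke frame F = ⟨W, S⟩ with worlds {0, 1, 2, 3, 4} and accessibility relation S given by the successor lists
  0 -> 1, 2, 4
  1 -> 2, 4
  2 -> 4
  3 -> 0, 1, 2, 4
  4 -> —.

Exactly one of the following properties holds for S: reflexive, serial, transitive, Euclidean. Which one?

transitive

Reflexive: no — 0 is not related to itself.
Serial: no — 4 has no S-successor.
Transitive: yes — every two-step S-path is closed by a direct edge.
Euclidean: no — 0 S 2 and 0 S 1, but not 2 S 1.
Only transitive holds.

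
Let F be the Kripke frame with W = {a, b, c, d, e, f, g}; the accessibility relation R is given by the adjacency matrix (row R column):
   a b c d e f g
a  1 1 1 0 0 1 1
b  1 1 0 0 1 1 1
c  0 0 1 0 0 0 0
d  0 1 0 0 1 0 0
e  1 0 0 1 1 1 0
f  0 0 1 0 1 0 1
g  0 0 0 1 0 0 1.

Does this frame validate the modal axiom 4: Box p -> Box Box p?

By correspondence theory, 4 is valid on a frame iff R is transitive.
Transitive: no — a R b and b R e, but not a R e.

No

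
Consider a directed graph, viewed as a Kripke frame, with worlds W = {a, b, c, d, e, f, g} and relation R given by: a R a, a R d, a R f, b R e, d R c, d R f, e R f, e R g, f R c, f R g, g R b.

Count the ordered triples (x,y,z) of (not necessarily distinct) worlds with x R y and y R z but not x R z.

Enumerating: (a,d,c), (a,f,c), (a,f,g), (b,e,f), (b,e,g), (d,f,g), (e,f,c), (e,g,b), (f,g,b), (g,b,e).

10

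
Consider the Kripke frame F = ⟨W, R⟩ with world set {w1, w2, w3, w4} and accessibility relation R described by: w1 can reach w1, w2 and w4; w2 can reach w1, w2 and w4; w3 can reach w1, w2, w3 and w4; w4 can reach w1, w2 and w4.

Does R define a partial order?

Reflexive: yes — every world is R-related to itself.
Transitive: yes — every two-step R-path is closed by a direct edge.
Antisymmetric: no — w1 R w2 and w2 R w1 with w1 ≠ w2.
So R is not a partial order.

No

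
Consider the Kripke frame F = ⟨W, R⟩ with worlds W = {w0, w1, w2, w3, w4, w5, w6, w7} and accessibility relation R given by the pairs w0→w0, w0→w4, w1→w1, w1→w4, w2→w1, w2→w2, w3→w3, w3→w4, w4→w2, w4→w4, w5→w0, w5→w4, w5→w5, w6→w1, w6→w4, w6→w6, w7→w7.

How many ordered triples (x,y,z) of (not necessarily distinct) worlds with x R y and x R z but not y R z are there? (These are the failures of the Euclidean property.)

Enumerating: (w0,w4,w0), (w1,w4,w1), (w2,w1,w2), (w3,w4,w3), (w4,w2,w4), (w5,w0,w5), (w5,w4,w0), (w5,w4,w5), (w6,w1,w6), (w6,w4,w1), (w6,w4,w6).

11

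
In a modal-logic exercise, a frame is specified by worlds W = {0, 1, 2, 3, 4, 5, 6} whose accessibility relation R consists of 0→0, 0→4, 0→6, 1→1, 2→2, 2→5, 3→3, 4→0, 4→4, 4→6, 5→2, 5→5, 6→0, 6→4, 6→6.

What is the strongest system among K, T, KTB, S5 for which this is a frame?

Reflexive (axiom T): yes — every world is R-related to itself.
Symmetric (axiom B): yes — every pair in R has its reverse in R.
Euclidean (axiom 5): yes — any two successors of a common world are R-related.
So F validates K, T, KTB, S5. The strongest is S5.

S5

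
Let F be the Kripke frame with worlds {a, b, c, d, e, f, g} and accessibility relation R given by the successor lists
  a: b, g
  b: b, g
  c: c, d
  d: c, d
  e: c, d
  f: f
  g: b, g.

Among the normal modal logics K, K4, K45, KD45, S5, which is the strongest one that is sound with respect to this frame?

KD45

Transitive (axiom 4): yes — every two-step R-path is closed by a direct edge.
Euclidean (axiom 5): yes — any two successors of a common world are R-related.
Serial (axiom D): yes — every world has a successor (e.g. a R b).
Reflexive (axiom T): no — a is not related to itself.
So F validates K, K4, K45, KD45; S5 would additionally require R to be reflexive. The strongest is KD45.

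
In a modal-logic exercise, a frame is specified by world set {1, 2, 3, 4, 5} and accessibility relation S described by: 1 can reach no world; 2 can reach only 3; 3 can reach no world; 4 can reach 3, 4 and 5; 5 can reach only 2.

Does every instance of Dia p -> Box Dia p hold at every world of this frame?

No

The schema 5 characterises exactly the Euclidean frames.
Euclidean: no — 4 S 3 and 4 S 5, but not 3 S 5.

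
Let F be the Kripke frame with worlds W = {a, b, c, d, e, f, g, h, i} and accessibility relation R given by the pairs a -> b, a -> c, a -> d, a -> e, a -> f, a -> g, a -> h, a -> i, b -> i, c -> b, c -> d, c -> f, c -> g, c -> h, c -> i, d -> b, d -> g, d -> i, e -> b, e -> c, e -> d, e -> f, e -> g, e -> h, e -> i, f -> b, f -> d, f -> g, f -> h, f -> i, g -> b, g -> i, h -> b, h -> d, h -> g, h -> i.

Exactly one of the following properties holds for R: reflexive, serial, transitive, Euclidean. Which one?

transitive

Reflexive: no — a is not related to itself.
Serial: no — i has no R-successor.
Transitive: yes — every two-step R-path is closed by a direct edge.
Euclidean: no — a R b and a R c, but not b R c.
Only transitive holds.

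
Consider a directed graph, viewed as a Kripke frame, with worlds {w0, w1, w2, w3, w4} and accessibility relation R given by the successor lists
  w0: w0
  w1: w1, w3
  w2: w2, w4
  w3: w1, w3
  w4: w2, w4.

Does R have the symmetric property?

Yes

Symmetric: yes — every pair in R has its reverse in R.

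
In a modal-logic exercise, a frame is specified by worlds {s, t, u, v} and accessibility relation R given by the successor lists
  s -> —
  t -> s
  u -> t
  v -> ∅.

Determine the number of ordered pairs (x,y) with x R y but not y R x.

Enumerating: (t,s), (u,t).

2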